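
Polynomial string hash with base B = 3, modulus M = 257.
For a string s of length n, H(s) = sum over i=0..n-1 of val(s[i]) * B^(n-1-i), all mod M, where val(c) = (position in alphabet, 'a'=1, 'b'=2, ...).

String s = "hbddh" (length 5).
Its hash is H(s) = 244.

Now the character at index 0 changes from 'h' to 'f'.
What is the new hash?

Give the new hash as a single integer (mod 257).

Answer: 82

Derivation:
val('h') = 8, val('f') = 6
Position k = 0, exponent = n-1-k = 4
B^4 mod M = 3^4 mod 257 = 81
Delta = (6 - 8) * 81 mod 257 = 95
New hash = (244 + 95) mod 257 = 82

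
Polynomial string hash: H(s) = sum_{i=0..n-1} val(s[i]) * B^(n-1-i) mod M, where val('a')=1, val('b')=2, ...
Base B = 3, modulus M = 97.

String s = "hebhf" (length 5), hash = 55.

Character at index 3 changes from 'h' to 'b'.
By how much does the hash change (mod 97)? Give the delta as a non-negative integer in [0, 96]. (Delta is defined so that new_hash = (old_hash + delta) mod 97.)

Delta formula: (val(new) - val(old)) * B^(n-1-k) mod M
  val('b') - val('h') = 2 - 8 = -6
  B^(n-1-k) = 3^1 mod 97 = 3
  Delta = -6 * 3 mod 97 = 79

Answer: 79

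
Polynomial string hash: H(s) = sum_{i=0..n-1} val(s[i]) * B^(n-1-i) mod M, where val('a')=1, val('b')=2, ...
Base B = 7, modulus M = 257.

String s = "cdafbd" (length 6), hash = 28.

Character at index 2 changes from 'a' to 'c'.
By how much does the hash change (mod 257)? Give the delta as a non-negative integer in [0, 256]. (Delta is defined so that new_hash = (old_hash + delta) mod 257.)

Answer: 172

Derivation:
Delta formula: (val(new) - val(old)) * B^(n-1-k) mod M
  val('c') - val('a') = 3 - 1 = 2
  B^(n-1-k) = 7^3 mod 257 = 86
  Delta = 2 * 86 mod 257 = 172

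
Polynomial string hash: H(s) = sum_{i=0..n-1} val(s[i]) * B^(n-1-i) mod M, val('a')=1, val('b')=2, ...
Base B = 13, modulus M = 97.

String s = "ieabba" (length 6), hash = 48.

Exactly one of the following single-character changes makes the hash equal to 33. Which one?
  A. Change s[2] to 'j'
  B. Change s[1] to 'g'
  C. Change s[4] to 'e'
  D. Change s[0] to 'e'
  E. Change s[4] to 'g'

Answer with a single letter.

Option A: s[2]='a'->'j', delta=(10-1)*13^3 mod 97 = 82, hash=48+82 mod 97 = 33 <-- target
Option B: s[1]='e'->'g', delta=(7-5)*13^4 mod 97 = 86, hash=48+86 mod 97 = 37
Option C: s[4]='b'->'e', delta=(5-2)*13^1 mod 97 = 39, hash=48+39 mod 97 = 87
Option D: s[0]='i'->'e', delta=(5-9)*13^5 mod 97 = 92, hash=48+92 mod 97 = 43
Option E: s[4]='b'->'g', delta=(7-2)*13^1 mod 97 = 65, hash=48+65 mod 97 = 16

Answer: A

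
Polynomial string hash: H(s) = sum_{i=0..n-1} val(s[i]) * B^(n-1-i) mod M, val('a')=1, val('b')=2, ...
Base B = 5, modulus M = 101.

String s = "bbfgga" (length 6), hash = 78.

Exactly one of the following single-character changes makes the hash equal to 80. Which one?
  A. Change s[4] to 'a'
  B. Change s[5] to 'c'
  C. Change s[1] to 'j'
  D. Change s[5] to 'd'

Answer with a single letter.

Option A: s[4]='g'->'a', delta=(1-7)*5^1 mod 101 = 71, hash=78+71 mod 101 = 48
Option B: s[5]='a'->'c', delta=(3-1)*5^0 mod 101 = 2, hash=78+2 mod 101 = 80 <-- target
Option C: s[1]='b'->'j', delta=(10-2)*5^4 mod 101 = 51, hash=78+51 mod 101 = 28
Option D: s[5]='a'->'d', delta=(4-1)*5^0 mod 101 = 3, hash=78+3 mod 101 = 81

Answer: B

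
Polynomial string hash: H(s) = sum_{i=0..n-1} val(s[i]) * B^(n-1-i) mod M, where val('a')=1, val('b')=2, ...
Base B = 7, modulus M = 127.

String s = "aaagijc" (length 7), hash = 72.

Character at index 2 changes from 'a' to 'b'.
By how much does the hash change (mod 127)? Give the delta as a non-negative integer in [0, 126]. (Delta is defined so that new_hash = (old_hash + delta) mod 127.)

Delta formula: (val(new) - val(old)) * B^(n-1-k) mod M
  val('b') - val('a') = 2 - 1 = 1
  B^(n-1-k) = 7^4 mod 127 = 115
  Delta = 1 * 115 mod 127 = 115

Answer: 115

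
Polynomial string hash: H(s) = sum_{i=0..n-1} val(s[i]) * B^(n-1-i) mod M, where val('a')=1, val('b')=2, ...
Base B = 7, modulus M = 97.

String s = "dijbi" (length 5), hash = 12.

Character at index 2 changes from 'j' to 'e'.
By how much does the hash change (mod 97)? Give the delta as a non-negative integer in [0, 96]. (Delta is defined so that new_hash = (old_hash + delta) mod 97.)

Answer: 46

Derivation:
Delta formula: (val(new) - val(old)) * B^(n-1-k) mod M
  val('e') - val('j') = 5 - 10 = -5
  B^(n-1-k) = 7^2 mod 97 = 49
  Delta = -5 * 49 mod 97 = 46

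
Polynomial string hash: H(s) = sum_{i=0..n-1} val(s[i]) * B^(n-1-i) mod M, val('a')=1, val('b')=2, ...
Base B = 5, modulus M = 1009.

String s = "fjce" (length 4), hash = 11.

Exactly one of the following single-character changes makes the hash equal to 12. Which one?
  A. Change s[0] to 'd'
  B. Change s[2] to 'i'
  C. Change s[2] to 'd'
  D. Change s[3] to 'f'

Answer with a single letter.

Answer: D

Derivation:
Option A: s[0]='f'->'d', delta=(4-6)*5^3 mod 1009 = 759, hash=11+759 mod 1009 = 770
Option B: s[2]='c'->'i', delta=(9-3)*5^1 mod 1009 = 30, hash=11+30 mod 1009 = 41
Option C: s[2]='c'->'d', delta=(4-3)*5^1 mod 1009 = 5, hash=11+5 mod 1009 = 16
Option D: s[3]='e'->'f', delta=(6-5)*5^0 mod 1009 = 1, hash=11+1 mod 1009 = 12 <-- target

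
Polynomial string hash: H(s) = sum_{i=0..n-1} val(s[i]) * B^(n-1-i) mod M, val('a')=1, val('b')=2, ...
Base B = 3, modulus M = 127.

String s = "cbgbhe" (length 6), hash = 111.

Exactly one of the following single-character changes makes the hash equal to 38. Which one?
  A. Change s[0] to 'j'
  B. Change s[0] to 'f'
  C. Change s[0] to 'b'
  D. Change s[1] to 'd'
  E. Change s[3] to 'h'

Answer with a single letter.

Option A: s[0]='c'->'j', delta=(10-3)*3^5 mod 127 = 50, hash=111+50 mod 127 = 34
Option B: s[0]='c'->'f', delta=(6-3)*3^5 mod 127 = 94, hash=111+94 mod 127 = 78
Option C: s[0]='c'->'b', delta=(2-3)*3^5 mod 127 = 11, hash=111+11 mod 127 = 122
Option D: s[1]='b'->'d', delta=(4-2)*3^4 mod 127 = 35, hash=111+35 mod 127 = 19
Option E: s[3]='b'->'h', delta=(8-2)*3^2 mod 127 = 54, hash=111+54 mod 127 = 38 <-- target

Answer: E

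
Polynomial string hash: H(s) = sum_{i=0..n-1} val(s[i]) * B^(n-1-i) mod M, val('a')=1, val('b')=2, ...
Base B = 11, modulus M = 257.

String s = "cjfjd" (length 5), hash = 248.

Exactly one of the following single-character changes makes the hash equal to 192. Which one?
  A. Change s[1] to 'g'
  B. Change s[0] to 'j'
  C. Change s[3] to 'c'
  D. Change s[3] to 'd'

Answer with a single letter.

Option A: s[1]='j'->'g', delta=(7-10)*11^3 mod 257 = 119, hash=248+119 mod 257 = 110
Option B: s[0]='c'->'j', delta=(10-3)*11^4 mod 257 = 201, hash=248+201 mod 257 = 192 <-- target
Option C: s[3]='j'->'c', delta=(3-10)*11^1 mod 257 = 180, hash=248+180 mod 257 = 171
Option D: s[3]='j'->'d', delta=(4-10)*11^1 mod 257 = 191, hash=248+191 mod 257 = 182

Answer: B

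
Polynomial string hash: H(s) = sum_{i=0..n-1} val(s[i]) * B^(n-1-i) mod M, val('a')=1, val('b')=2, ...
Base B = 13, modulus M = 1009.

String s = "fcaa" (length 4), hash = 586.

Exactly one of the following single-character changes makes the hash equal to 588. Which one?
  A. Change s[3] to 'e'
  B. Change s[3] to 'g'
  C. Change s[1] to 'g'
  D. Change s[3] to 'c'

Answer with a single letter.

Option A: s[3]='a'->'e', delta=(5-1)*13^0 mod 1009 = 4, hash=586+4 mod 1009 = 590
Option B: s[3]='a'->'g', delta=(7-1)*13^0 mod 1009 = 6, hash=586+6 mod 1009 = 592
Option C: s[1]='c'->'g', delta=(7-3)*13^2 mod 1009 = 676, hash=586+676 mod 1009 = 253
Option D: s[3]='a'->'c', delta=(3-1)*13^0 mod 1009 = 2, hash=586+2 mod 1009 = 588 <-- target

Answer: D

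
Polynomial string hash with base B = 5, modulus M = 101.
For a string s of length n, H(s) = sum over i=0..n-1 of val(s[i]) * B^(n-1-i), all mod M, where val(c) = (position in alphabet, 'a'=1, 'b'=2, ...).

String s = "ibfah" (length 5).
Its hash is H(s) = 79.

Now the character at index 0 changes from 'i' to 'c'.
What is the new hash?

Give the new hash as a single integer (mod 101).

val('i') = 9, val('c') = 3
Position k = 0, exponent = n-1-k = 4
B^4 mod M = 5^4 mod 101 = 19
Delta = (3 - 9) * 19 mod 101 = 88
New hash = (79 + 88) mod 101 = 66

Answer: 66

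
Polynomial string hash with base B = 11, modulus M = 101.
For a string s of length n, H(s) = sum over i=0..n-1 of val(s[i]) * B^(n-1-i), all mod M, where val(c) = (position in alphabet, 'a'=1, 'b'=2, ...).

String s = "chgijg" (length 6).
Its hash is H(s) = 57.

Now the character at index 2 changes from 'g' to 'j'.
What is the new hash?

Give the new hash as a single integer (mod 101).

val('g') = 7, val('j') = 10
Position k = 2, exponent = n-1-k = 3
B^3 mod M = 11^3 mod 101 = 18
Delta = (10 - 7) * 18 mod 101 = 54
New hash = (57 + 54) mod 101 = 10

Answer: 10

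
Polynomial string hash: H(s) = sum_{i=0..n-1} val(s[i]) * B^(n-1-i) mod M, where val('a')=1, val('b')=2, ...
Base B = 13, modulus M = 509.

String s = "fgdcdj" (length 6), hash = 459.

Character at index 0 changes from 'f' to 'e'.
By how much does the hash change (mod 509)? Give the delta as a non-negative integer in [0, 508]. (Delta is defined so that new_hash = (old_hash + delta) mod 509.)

Delta formula: (val(new) - val(old)) * B^(n-1-k) mod M
  val('e') - val('f') = 5 - 6 = -1
  B^(n-1-k) = 13^5 mod 509 = 232
  Delta = -1 * 232 mod 509 = 277

Answer: 277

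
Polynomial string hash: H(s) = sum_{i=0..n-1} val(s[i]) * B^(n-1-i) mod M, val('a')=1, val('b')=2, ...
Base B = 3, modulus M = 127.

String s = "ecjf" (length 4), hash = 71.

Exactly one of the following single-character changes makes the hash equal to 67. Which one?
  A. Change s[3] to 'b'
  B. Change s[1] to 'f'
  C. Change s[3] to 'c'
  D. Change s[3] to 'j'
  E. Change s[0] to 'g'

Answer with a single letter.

Option A: s[3]='f'->'b', delta=(2-6)*3^0 mod 127 = 123, hash=71+123 mod 127 = 67 <-- target
Option B: s[1]='c'->'f', delta=(6-3)*3^2 mod 127 = 27, hash=71+27 mod 127 = 98
Option C: s[3]='f'->'c', delta=(3-6)*3^0 mod 127 = 124, hash=71+124 mod 127 = 68
Option D: s[3]='f'->'j', delta=(10-6)*3^0 mod 127 = 4, hash=71+4 mod 127 = 75
Option E: s[0]='e'->'g', delta=(7-5)*3^3 mod 127 = 54, hash=71+54 mod 127 = 125

Answer: A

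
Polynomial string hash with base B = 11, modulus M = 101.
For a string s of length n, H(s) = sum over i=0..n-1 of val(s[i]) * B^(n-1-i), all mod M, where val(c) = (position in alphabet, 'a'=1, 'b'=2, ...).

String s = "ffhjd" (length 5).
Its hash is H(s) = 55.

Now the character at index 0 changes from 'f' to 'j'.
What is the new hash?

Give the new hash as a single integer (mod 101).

val('f') = 6, val('j') = 10
Position k = 0, exponent = n-1-k = 4
B^4 mod M = 11^4 mod 101 = 97
Delta = (10 - 6) * 97 mod 101 = 85
New hash = (55 + 85) mod 101 = 39

Answer: 39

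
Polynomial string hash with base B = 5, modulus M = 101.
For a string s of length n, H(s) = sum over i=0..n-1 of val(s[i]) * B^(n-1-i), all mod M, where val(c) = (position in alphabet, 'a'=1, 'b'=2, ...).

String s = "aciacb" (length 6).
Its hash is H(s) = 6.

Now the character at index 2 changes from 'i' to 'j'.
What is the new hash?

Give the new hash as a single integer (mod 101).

val('i') = 9, val('j') = 10
Position k = 2, exponent = n-1-k = 3
B^3 mod M = 5^3 mod 101 = 24
Delta = (10 - 9) * 24 mod 101 = 24
New hash = (6 + 24) mod 101 = 30

Answer: 30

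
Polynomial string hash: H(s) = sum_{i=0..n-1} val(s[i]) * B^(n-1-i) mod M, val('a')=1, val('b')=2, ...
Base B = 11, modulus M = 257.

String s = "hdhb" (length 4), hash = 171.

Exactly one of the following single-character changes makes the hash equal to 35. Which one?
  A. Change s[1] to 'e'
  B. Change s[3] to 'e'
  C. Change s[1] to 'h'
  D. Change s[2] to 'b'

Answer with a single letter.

Option A: s[1]='d'->'e', delta=(5-4)*11^2 mod 257 = 121, hash=171+121 mod 257 = 35 <-- target
Option B: s[3]='b'->'e', delta=(5-2)*11^0 mod 257 = 3, hash=171+3 mod 257 = 174
Option C: s[1]='d'->'h', delta=(8-4)*11^2 mod 257 = 227, hash=171+227 mod 257 = 141
Option D: s[2]='h'->'b', delta=(2-8)*11^1 mod 257 = 191, hash=171+191 mod 257 = 105

Answer: A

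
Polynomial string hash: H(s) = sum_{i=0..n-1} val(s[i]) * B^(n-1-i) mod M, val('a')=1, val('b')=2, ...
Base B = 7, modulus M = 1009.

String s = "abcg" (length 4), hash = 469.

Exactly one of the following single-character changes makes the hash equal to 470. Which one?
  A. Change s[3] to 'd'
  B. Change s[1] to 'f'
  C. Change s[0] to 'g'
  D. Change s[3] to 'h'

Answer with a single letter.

Answer: D

Derivation:
Option A: s[3]='g'->'d', delta=(4-7)*7^0 mod 1009 = 1006, hash=469+1006 mod 1009 = 466
Option B: s[1]='b'->'f', delta=(6-2)*7^2 mod 1009 = 196, hash=469+196 mod 1009 = 665
Option C: s[0]='a'->'g', delta=(7-1)*7^3 mod 1009 = 40, hash=469+40 mod 1009 = 509
Option D: s[3]='g'->'h', delta=(8-7)*7^0 mod 1009 = 1, hash=469+1 mod 1009 = 470 <-- target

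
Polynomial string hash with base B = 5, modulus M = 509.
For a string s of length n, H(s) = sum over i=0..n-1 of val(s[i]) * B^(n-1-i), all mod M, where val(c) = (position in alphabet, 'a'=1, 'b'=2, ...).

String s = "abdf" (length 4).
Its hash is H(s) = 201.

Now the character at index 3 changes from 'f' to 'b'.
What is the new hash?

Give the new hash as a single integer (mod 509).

val('f') = 6, val('b') = 2
Position k = 3, exponent = n-1-k = 0
B^0 mod M = 5^0 mod 509 = 1
Delta = (2 - 6) * 1 mod 509 = 505
New hash = (201 + 505) mod 509 = 197

Answer: 197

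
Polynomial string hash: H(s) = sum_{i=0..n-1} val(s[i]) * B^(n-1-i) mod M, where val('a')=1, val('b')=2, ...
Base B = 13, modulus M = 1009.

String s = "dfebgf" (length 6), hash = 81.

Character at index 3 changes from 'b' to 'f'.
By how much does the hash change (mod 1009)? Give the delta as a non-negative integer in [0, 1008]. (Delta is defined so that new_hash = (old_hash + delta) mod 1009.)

Answer: 676

Derivation:
Delta formula: (val(new) - val(old)) * B^(n-1-k) mod M
  val('f') - val('b') = 6 - 2 = 4
  B^(n-1-k) = 13^2 mod 1009 = 169
  Delta = 4 * 169 mod 1009 = 676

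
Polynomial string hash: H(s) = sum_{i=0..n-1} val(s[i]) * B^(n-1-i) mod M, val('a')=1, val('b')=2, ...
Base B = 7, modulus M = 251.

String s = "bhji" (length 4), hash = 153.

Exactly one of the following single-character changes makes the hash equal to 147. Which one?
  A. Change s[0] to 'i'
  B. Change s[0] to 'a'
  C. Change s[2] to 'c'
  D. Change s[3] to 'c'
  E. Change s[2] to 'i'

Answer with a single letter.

Answer: D

Derivation:
Option A: s[0]='b'->'i', delta=(9-2)*7^3 mod 251 = 142, hash=153+142 mod 251 = 44
Option B: s[0]='b'->'a', delta=(1-2)*7^3 mod 251 = 159, hash=153+159 mod 251 = 61
Option C: s[2]='j'->'c', delta=(3-10)*7^1 mod 251 = 202, hash=153+202 mod 251 = 104
Option D: s[3]='i'->'c', delta=(3-9)*7^0 mod 251 = 245, hash=153+245 mod 251 = 147 <-- target
Option E: s[2]='j'->'i', delta=(9-10)*7^1 mod 251 = 244, hash=153+244 mod 251 = 146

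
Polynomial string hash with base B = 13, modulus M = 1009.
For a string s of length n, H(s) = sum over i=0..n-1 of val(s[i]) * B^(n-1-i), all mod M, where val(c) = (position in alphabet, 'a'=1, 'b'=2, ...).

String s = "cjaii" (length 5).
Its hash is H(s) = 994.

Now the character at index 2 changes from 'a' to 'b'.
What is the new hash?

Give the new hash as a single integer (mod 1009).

Answer: 154

Derivation:
val('a') = 1, val('b') = 2
Position k = 2, exponent = n-1-k = 2
B^2 mod M = 13^2 mod 1009 = 169
Delta = (2 - 1) * 169 mod 1009 = 169
New hash = (994 + 169) mod 1009 = 154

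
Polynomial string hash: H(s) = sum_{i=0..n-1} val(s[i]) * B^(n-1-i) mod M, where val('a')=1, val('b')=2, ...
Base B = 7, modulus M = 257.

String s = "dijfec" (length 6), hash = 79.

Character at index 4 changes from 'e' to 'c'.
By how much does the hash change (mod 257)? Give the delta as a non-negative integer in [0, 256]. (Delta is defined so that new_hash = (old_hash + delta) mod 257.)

Answer: 243

Derivation:
Delta formula: (val(new) - val(old)) * B^(n-1-k) mod M
  val('c') - val('e') = 3 - 5 = -2
  B^(n-1-k) = 7^1 mod 257 = 7
  Delta = -2 * 7 mod 257 = 243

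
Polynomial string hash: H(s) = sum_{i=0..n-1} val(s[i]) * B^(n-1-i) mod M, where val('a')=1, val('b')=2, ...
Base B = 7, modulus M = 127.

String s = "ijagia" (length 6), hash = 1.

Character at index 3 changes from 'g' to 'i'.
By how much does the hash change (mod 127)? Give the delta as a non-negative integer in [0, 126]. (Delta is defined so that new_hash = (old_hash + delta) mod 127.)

Delta formula: (val(new) - val(old)) * B^(n-1-k) mod M
  val('i') - val('g') = 9 - 7 = 2
  B^(n-1-k) = 7^2 mod 127 = 49
  Delta = 2 * 49 mod 127 = 98

Answer: 98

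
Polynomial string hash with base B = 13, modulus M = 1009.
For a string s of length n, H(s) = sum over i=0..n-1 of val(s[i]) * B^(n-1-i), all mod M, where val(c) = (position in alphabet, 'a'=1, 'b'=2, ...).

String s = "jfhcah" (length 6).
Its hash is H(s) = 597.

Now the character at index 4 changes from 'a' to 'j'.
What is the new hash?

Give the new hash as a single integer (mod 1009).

Answer: 714

Derivation:
val('a') = 1, val('j') = 10
Position k = 4, exponent = n-1-k = 1
B^1 mod M = 13^1 mod 1009 = 13
Delta = (10 - 1) * 13 mod 1009 = 117
New hash = (597 + 117) mod 1009 = 714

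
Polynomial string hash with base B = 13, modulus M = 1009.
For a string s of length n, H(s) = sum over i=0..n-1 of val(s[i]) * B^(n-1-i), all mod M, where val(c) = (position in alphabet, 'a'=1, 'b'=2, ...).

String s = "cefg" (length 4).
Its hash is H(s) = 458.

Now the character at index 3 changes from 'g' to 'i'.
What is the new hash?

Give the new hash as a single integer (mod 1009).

Answer: 460

Derivation:
val('g') = 7, val('i') = 9
Position k = 3, exponent = n-1-k = 0
B^0 mod M = 13^0 mod 1009 = 1
Delta = (9 - 7) * 1 mod 1009 = 2
New hash = (458 + 2) mod 1009 = 460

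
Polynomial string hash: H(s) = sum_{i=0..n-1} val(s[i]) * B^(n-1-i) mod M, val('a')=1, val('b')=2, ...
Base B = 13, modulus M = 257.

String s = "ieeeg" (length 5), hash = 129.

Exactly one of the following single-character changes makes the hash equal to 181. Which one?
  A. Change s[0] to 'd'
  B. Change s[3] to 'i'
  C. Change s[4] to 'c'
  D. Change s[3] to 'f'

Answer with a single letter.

Option A: s[0]='i'->'d', delta=(4-9)*13^4 mod 257 = 87, hash=129+87 mod 257 = 216
Option B: s[3]='e'->'i', delta=(9-5)*13^1 mod 257 = 52, hash=129+52 mod 257 = 181 <-- target
Option C: s[4]='g'->'c', delta=(3-7)*13^0 mod 257 = 253, hash=129+253 mod 257 = 125
Option D: s[3]='e'->'f', delta=(6-5)*13^1 mod 257 = 13, hash=129+13 mod 257 = 142

Answer: B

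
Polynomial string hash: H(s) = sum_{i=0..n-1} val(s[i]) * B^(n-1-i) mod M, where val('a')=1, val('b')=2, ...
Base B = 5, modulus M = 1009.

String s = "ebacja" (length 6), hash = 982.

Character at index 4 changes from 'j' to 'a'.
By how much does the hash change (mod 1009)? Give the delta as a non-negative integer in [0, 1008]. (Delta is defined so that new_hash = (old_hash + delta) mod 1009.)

Delta formula: (val(new) - val(old)) * B^(n-1-k) mod M
  val('a') - val('j') = 1 - 10 = -9
  B^(n-1-k) = 5^1 mod 1009 = 5
  Delta = -9 * 5 mod 1009 = 964

Answer: 964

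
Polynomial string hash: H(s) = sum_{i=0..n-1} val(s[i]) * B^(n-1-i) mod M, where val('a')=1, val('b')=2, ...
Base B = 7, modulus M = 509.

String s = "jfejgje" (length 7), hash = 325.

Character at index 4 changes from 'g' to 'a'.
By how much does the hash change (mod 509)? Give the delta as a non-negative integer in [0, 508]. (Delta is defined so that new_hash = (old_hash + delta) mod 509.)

Delta formula: (val(new) - val(old)) * B^(n-1-k) mod M
  val('a') - val('g') = 1 - 7 = -6
  B^(n-1-k) = 7^2 mod 509 = 49
  Delta = -6 * 49 mod 509 = 215

Answer: 215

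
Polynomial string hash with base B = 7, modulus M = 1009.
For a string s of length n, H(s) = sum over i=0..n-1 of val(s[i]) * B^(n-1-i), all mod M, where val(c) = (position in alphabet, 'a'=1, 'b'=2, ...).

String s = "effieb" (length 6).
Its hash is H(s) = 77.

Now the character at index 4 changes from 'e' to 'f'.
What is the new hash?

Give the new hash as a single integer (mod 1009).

Answer: 84

Derivation:
val('e') = 5, val('f') = 6
Position k = 4, exponent = n-1-k = 1
B^1 mod M = 7^1 mod 1009 = 7
Delta = (6 - 5) * 7 mod 1009 = 7
New hash = (77 + 7) mod 1009 = 84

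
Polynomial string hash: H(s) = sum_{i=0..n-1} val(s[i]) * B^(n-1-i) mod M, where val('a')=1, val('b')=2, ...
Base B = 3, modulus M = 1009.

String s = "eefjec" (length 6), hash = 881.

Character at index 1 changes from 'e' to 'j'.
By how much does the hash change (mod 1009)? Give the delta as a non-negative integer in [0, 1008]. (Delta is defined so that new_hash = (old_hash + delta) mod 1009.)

Answer: 405

Derivation:
Delta formula: (val(new) - val(old)) * B^(n-1-k) mod M
  val('j') - val('e') = 10 - 5 = 5
  B^(n-1-k) = 3^4 mod 1009 = 81
  Delta = 5 * 81 mod 1009 = 405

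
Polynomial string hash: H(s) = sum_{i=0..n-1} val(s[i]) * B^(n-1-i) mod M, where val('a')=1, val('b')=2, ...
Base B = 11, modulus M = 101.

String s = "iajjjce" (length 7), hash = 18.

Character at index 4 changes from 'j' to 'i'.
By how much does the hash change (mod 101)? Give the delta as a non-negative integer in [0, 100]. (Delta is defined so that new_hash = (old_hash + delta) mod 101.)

Answer: 81

Derivation:
Delta formula: (val(new) - val(old)) * B^(n-1-k) mod M
  val('i') - val('j') = 9 - 10 = -1
  B^(n-1-k) = 11^2 mod 101 = 20
  Delta = -1 * 20 mod 101 = 81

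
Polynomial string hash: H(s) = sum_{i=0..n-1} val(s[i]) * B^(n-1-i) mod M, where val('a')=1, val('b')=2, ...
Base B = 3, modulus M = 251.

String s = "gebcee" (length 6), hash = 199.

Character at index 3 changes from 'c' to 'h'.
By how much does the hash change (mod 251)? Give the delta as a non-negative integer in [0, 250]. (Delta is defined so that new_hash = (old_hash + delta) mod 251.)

Answer: 45

Derivation:
Delta formula: (val(new) - val(old)) * B^(n-1-k) mod M
  val('h') - val('c') = 8 - 3 = 5
  B^(n-1-k) = 3^2 mod 251 = 9
  Delta = 5 * 9 mod 251 = 45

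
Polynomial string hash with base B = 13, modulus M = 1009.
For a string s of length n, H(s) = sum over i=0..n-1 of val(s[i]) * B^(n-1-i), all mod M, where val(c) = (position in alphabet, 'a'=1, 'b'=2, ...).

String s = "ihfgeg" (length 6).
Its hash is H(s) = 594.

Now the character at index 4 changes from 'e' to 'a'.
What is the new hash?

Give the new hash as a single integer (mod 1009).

val('e') = 5, val('a') = 1
Position k = 4, exponent = n-1-k = 1
B^1 mod M = 13^1 mod 1009 = 13
Delta = (1 - 5) * 13 mod 1009 = 957
New hash = (594 + 957) mod 1009 = 542

Answer: 542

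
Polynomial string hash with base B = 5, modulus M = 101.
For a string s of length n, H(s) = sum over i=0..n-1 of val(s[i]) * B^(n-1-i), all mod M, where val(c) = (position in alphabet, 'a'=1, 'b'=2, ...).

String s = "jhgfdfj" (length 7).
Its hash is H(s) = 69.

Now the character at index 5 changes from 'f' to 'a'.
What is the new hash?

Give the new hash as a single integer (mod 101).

val('f') = 6, val('a') = 1
Position k = 5, exponent = n-1-k = 1
B^1 mod M = 5^1 mod 101 = 5
Delta = (1 - 6) * 5 mod 101 = 76
New hash = (69 + 76) mod 101 = 44

Answer: 44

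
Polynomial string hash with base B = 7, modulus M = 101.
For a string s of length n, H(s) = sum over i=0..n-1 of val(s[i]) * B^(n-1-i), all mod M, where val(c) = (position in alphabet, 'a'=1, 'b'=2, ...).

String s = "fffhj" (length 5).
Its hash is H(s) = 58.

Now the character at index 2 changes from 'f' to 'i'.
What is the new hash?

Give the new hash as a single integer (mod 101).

val('f') = 6, val('i') = 9
Position k = 2, exponent = n-1-k = 2
B^2 mod M = 7^2 mod 101 = 49
Delta = (9 - 6) * 49 mod 101 = 46
New hash = (58 + 46) mod 101 = 3

Answer: 3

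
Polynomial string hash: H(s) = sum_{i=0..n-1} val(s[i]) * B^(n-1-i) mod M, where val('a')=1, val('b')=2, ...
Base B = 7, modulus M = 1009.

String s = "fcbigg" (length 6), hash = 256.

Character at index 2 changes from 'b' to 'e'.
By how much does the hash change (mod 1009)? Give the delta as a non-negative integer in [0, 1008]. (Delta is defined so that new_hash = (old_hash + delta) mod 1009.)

Answer: 20

Derivation:
Delta formula: (val(new) - val(old)) * B^(n-1-k) mod M
  val('e') - val('b') = 5 - 2 = 3
  B^(n-1-k) = 7^3 mod 1009 = 343
  Delta = 3 * 343 mod 1009 = 20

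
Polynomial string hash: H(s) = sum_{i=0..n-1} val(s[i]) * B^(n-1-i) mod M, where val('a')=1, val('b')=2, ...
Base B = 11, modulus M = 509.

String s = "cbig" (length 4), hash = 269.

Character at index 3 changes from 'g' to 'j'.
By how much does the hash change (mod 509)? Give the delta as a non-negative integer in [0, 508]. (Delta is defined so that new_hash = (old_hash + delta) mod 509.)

Delta formula: (val(new) - val(old)) * B^(n-1-k) mod M
  val('j') - val('g') = 10 - 7 = 3
  B^(n-1-k) = 11^0 mod 509 = 1
  Delta = 3 * 1 mod 509 = 3

Answer: 3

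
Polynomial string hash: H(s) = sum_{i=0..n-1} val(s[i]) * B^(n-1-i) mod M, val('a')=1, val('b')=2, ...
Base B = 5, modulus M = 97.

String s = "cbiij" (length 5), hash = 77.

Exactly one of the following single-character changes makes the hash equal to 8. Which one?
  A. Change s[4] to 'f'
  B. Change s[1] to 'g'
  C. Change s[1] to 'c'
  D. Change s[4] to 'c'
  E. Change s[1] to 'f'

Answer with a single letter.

Option A: s[4]='j'->'f', delta=(6-10)*5^0 mod 97 = 93, hash=77+93 mod 97 = 73
Option B: s[1]='b'->'g', delta=(7-2)*5^3 mod 97 = 43, hash=77+43 mod 97 = 23
Option C: s[1]='b'->'c', delta=(3-2)*5^3 mod 97 = 28, hash=77+28 mod 97 = 8 <-- target
Option D: s[4]='j'->'c', delta=(3-10)*5^0 mod 97 = 90, hash=77+90 mod 97 = 70
Option E: s[1]='b'->'f', delta=(6-2)*5^3 mod 97 = 15, hash=77+15 mod 97 = 92

Answer: C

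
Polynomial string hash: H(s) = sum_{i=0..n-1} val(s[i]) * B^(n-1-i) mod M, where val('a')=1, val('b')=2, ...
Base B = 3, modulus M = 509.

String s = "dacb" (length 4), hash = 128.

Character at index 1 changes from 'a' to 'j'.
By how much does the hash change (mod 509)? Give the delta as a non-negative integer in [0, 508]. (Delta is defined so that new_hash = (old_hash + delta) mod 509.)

Delta formula: (val(new) - val(old)) * B^(n-1-k) mod M
  val('j') - val('a') = 10 - 1 = 9
  B^(n-1-k) = 3^2 mod 509 = 9
  Delta = 9 * 9 mod 509 = 81

Answer: 81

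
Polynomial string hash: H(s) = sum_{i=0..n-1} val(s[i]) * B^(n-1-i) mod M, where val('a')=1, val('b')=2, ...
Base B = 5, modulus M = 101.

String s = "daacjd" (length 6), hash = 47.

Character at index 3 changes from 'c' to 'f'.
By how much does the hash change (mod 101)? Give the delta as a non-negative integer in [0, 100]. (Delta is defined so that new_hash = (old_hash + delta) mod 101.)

Delta formula: (val(new) - val(old)) * B^(n-1-k) mod M
  val('f') - val('c') = 6 - 3 = 3
  B^(n-1-k) = 5^2 mod 101 = 25
  Delta = 3 * 25 mod 101 = 75

Answer: 75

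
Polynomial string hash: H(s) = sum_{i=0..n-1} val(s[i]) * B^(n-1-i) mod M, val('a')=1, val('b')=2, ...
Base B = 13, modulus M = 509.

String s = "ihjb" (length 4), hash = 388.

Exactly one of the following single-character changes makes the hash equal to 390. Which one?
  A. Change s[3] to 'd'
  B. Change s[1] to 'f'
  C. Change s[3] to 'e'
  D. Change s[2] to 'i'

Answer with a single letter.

Option A: s[3]='b'->'d', delta=(4-2)*13^0 mod 509 = 2, hash=388+2 mod 509 = 390 <-- target
Option B: s[1]='h'->'f', delta=(6-8)*13^2 mod 509 = 171, hash=388+171 mod 509 = 50
Option C: s[3]='b'->'e', delta=(5-2)*13^0 mod 509 = 3, hash=388+3 mod 509 = 391
Option D: s[2]='j'->'i', delta=(9-10)*13^1 mod 509 = 496, hash=388+496 mod 509 = 375

Answer: A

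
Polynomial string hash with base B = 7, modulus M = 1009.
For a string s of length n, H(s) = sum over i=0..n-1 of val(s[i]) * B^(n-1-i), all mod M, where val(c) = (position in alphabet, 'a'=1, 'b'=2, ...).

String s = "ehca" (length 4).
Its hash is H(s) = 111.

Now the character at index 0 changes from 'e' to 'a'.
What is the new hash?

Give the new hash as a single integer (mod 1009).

Answer: 757

Derivation:
val('e') = 5, val('a') = 1
Position k = 0, exponent = n-1-k = 3
B^3 mod M = 7^3 mod 1009 = 343
Delta = (1 - 5) * 343 mod 1009 = 646
New hash = (111 + 646) mod 1009 = 757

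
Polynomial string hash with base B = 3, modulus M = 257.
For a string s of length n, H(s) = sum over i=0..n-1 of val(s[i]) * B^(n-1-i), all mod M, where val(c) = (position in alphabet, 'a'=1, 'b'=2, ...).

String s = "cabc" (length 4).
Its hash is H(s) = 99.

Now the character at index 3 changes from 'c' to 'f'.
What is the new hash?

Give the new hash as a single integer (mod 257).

val('c') = 3, val('f') = 6
Position k = 3, exponent = n-1-k = 0
B^0 mod M = 3^0 mod 257 = 1
Delta = (6 - 3) * 1 mod 257 = 3
New hash = (99 + 3) mod 257 = 102

Answer: 102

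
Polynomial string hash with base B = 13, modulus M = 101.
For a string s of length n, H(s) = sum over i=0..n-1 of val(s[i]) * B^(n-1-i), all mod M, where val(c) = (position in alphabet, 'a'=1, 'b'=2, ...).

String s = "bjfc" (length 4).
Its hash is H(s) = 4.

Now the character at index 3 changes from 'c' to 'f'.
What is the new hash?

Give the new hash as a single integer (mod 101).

val('c') = 3, val('f') = 6
Position k = 3, exponent = n-1-k = 0
B^0 mod M = 13^0 mod 101 = 1
Delta = (6 - 3) * 1 mod 101 = 3
New hash = (4 + 3) mod 101 = 7

Answer: 7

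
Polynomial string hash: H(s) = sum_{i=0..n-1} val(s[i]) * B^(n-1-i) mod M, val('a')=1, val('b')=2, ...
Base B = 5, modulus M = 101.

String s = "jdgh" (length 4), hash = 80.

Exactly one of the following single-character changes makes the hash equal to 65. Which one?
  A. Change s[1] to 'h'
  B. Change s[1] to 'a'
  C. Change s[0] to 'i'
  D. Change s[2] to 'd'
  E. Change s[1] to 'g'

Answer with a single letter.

Answer: D

Derivation:
Option A: s[1]='d'->'h', delta=(8-4)*5^2 mod 101 = 100, hash=80+100 mod 101 = 79
Option B: s[1]='d'->'a', delta=(1-4)*5^2 mod 101 = 26, hash=80+26 mod 101 = 5
Option C: s[0]='j'->'i', delta=(9-10)*5^3 mod 101 = 77, hash=80+77 mod 101 = 56
Option D: s[2]='g'->'d', delta=(4-7)*5^1 mod 101 = 86, hash=80+86 mod 101 = 65 <-- target
Option E: s[1]='d'->'g', delta=(7-4)*5^2 mod 101 = 75, hash=80+75 mod 101 = 54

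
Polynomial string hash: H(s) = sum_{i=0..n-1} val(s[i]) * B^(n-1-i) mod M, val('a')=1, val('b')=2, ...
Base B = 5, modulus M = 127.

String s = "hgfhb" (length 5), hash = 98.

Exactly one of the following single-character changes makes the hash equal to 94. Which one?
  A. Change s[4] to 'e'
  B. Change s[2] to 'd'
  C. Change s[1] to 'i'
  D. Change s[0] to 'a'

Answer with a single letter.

Answer: C

Derivation:
Option A: s[4]='b'->'e', delta=(5-2)*5^0 mod 127 = 3, hash=98+3 mod 127 = 101
Option B: s[2]='f'->'d', delta=(4-6)*5^2 mod 127 = 77, hash=98+77 mod 127 = 48
Option C: s[1]='g'->'i', delta=(9-7)*5^3 mod 127 = 123, hash=98+123 mod 127 = 94 <-- target
Option D: s[0]='h'->'a', delta=(1-8)*5^4 mod 127 = 70, hash=98+70 mod 127 = 41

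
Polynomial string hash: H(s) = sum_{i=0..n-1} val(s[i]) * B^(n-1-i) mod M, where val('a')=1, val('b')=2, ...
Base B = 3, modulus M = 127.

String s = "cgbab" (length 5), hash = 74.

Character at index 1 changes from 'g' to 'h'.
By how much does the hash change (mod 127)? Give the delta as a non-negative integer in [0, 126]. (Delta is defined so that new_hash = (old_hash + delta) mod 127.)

Delta formula: (val(new) - val(old)) * B^(n-1-k) mod M
  val('h') - val('g') = 8 - 7 = 1
  B^(n-1-k) = 3^3 mod 127 = 27
  Delta = 1 * 27 mod 127 = 27

Answer: 27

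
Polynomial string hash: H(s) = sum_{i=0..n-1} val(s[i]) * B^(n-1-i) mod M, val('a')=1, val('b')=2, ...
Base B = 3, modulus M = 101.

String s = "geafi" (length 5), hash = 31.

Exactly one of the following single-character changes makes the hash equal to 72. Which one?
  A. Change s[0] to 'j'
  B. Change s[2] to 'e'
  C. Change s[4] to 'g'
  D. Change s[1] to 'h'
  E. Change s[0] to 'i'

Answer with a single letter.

Answer: A

Derivation:
Option A: s[0]='g'->'j', delta=(10-7)*3^4 mod 101 = 41, hash=31+41 mod 101 = 72 <-- target
Option B: s[2]='a'->'e', delta=(5-1)*3^2 mod 101 = 36, hash=31+36 mod 101 = 67
Option C: s[4]='i'->'g', delta=(7-9)*3^0 mod 101 = 99, hash=31+99 mod 101 = 29
Option D: s[1]='e'->'h', delta=(8-5)*3^3 mod 101 = 81, hash=31+81 mod 101 = 11
Option E: s[0]='g'->'i', delta=(9-7)*3^4 mod 101 = 61, hash=31+61 mod 101 = 92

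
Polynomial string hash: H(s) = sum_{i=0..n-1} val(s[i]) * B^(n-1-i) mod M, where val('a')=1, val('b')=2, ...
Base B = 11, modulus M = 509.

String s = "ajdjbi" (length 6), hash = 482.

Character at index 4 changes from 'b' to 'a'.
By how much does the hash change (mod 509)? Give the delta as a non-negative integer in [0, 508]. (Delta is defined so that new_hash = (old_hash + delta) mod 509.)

Answer: 498

Derivation:
Delta formula: (val(new) - val(old)) * B^(n-1-k) mod M
  val('a') - val('b') = 1 - 2 = -1
  B^(n-1-k) = 11^1 mod 509 = 11
  Delta = -1 * 11 mod 509 = 498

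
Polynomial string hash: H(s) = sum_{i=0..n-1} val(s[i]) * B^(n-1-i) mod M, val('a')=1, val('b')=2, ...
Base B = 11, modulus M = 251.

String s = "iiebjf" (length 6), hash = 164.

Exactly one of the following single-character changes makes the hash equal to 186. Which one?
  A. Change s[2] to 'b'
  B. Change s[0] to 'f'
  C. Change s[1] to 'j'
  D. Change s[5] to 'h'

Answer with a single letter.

Option A: s[2]='e'->'b', delta=(2-5)*11^3 mod 251 = 23, hash=164+23 mod 251 = 187
Option B: s[0]='i'->'f', delta=(6-9)*11^5 mod 251 = 22, hash=164+22 mod 251 = 186 <-- target
Option C: s[1]='i'->'j', delta=(10-9)*11^4 mod 251 = 83, hash=164+83 mod 251 = 247
Option D: s[5]='f'->'h', delta=(8-6)*11^0 mod 251 = 2, hash=164+2 mod 251 = 166

Answer: B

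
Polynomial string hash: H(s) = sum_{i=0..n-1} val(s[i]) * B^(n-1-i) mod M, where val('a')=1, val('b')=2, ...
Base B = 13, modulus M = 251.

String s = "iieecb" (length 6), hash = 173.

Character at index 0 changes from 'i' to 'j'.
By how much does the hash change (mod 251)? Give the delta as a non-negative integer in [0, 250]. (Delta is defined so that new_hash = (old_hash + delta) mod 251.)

Delta formula: (val(new) - val(old)) * B^(n-1-k) mod M
  val('j') - val('i') = 10 - 9 = 1
  B^(n-1-k) = 13^5 mod 251 = 64
  Delta = 1 * 64 mod 251 = 64

Answer: 64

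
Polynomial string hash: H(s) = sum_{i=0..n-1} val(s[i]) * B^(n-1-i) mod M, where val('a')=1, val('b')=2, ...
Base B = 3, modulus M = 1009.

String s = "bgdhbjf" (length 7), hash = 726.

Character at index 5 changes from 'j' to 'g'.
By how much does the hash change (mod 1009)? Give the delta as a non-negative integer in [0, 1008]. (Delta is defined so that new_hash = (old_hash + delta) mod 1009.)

Answer: 1000

Derivation:
Delta formula: (val(new) - val(old)) * B^(n-1-k) mod M
  val('g') - val('j') = 7 - 10 = -3
  B^(n-1-k) = 3^1 mod 1009 = 3
  Delta = -3 * 3 mod 1009 = 1000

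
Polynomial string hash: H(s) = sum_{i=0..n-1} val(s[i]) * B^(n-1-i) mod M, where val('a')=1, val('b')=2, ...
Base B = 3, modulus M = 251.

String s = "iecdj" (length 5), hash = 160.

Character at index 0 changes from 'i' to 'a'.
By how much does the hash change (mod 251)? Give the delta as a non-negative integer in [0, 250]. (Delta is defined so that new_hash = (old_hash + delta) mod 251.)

Delta formula: (val(new) - val(old)) * B^(n-1-k) mod M
  val('a') - val('i') = 1 - 9 = -8
  B^(n-1-k) = 3^4 mod 251 = 81
  Delta = -8 * 81 mod 251 = 105

Answer: 105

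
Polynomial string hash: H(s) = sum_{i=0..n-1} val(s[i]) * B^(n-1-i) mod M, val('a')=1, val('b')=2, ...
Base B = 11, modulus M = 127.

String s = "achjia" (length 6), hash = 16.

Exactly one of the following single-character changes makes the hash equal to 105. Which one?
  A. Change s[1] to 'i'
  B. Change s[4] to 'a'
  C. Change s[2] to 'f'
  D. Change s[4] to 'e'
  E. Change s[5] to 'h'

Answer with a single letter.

Answer: A

Derivation:
Option A: s[1]='c'->'i', delta=(9-3)*11^4 mod 127 = 89, hash=16+89 mod 127 = 105 <-- target
Option B: s[4]='i'->'a', delta=(1-9)*11^1 mod 127 = 39, hash=16+39 mod 127 = 55
Option C: s[2]='h'->'f', delta=(6-8)*11^3 mod 127 = 5, hash=16+5 mod 127 = 21
Option D: s[4]='i'->'e', delta=(5-9)*11^1 mod 127 = 83, hash=16+83 mod 127 = 99
Option E: s[5]='a'->'h', delta=(8-1)*11^0 mod 127 = 7, hash=16+7 mod 127 = 23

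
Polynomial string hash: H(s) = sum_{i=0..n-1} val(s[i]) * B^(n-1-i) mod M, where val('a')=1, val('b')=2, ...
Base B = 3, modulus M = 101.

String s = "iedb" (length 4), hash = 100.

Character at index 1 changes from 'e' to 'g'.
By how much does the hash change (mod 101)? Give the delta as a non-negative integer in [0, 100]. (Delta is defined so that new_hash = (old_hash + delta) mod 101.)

Answer: 18

Derivation:
Delta formula: (val(new) - val(old)) * B^(n-1-k) mod M
  val('g') - val('e') = 7 - 5 = 2
  B^(n-1-k) = 3^2 mod 101 = 9
  Delta = 2 * 9 mod 101 = 18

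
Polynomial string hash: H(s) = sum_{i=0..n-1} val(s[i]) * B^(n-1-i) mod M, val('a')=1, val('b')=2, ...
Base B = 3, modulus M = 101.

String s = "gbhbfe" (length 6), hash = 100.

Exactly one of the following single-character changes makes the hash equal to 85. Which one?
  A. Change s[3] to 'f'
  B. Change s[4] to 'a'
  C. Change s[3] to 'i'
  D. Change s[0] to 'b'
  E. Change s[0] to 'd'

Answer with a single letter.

Option A: s[3]='b'->'f', delta=(6-2)*3^2 mod 101 = 36, hash=100+36 mod 101 = 35
Option B: s[4]='f'->'a', delta=(1-6)*3^1 mod 101 = 86, hash=100+86 mod 101 = 85 <-- target
Option C: s[3]='b'->'i', delta=(9-2)*3^2 mod 101 = 63, hash=100+63 mod 101 = 62
Option D: s[0]='g'->'b', delta=(2-7)*3^5 mod 101 = 98, hash=100+98 mod 101 = 97
Option E: s[0]='g'->'d', delta=(4-7)*3^5 mod 101 = 79, hash=100+79 mod 101 = 78

Answer: B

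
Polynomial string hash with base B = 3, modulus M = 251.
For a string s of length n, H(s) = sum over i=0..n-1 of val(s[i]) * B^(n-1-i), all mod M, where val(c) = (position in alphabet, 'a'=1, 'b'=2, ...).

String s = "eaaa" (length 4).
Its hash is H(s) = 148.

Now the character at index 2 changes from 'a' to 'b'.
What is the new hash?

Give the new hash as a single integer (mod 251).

val('a') = 1, val('b') = 2
Position k = 2, exponent = n-1-k = 1
B^1 mod M = 3^1 mod 251 = 3
Delta = (2 - 1) * 3 mod 251 = 3
New hash = (148 + 3) mod 251 = 151

Answer: 151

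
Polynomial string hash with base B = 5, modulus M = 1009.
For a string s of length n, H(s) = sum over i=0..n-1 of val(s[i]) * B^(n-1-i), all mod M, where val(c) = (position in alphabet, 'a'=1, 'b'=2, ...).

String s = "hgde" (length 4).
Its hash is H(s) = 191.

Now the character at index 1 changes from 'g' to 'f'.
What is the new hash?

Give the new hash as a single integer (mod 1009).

val('g') = 7, val('f') = 6
Position k = 1, exponent = n-1-k = 2
B^2 mod M = 5^2 mod 1009 = 25
Delta = (6 - 7) * 25 mod 1009 = 984
New hash = (191 + 984) mod 1009 = 166

Answer: 166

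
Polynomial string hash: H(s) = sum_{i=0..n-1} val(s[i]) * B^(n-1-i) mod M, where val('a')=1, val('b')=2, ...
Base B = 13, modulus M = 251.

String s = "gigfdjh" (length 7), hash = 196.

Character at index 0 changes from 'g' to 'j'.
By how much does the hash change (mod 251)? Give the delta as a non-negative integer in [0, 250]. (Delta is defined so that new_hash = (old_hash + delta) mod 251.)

Delta formula: (val(new) - val(old)) * B^(n-1-k) mod M
  val('j') - val('g') = 10 - 7 = 3
  B^(n-1-k) = 13^6 mod 251 = 79
  Delta = 3 * 79 mod 251 = 237

Answer: 237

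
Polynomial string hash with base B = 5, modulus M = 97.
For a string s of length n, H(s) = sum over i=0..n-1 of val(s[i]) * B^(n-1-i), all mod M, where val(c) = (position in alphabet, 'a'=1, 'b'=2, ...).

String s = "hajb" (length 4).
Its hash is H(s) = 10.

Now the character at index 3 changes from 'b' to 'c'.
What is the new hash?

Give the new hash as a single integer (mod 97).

val('b') = 2, val('c') = 3
Position k = 3, exponent = n-1-k = 0
B^0 mod M = 5^0 mod 97 = 1
Delta = (3 - 2) * 1 mod 97 = 1
New hash = (10 + 1) mod 97 = 11

Answer: 11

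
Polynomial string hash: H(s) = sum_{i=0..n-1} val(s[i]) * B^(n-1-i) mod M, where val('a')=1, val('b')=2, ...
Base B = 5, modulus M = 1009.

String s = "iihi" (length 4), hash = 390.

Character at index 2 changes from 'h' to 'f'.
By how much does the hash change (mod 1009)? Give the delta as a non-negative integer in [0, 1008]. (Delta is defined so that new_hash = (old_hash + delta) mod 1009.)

Answer: 999

Derivation:
Delta formula: (val(new) - val(old)) * B^(n-1-k) mod M
  val('f') - val('h') = 6 - 8 = -2
  B^(n-1-k) = 5^1 mod 1009 = 5
  Delta = -2 * 5 mod 1009 = 999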